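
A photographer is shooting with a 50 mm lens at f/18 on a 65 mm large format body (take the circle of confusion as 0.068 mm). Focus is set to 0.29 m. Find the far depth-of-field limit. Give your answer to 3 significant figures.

329 mm

Hyperfocal distance H = f²/(N·c) + f = 50²/(18 × 0.068) + 50 = 2500/1.224 + 50 ≈ 2092.5 mm ≈ 2.092 m.
Far limit Df = s·(H − f)/(H − s) = 290 × (2092.5 − 50) / (2092.5 − 290) = 290 × 2042.5 / 1802.5 ≈ 328.61 mm.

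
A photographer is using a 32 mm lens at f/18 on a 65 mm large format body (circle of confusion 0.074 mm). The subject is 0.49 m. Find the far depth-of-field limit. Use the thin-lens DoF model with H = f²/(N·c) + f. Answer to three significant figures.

1.21 m

Hyperfocal distance H = f²/(N·c) + f = 32²/(18 × 0.074) + 32 = 1024/1.332 + 32 ≈ 800.8 mm ≈ 0.801 m.
Far limit Df = s·(H − f)/(H − s) = 490 × (800.8 − 32) / (800.8 − 490) = 490 × 768.8 / 310.8 ≈ 1212.1 mm ≈ 1.21 m.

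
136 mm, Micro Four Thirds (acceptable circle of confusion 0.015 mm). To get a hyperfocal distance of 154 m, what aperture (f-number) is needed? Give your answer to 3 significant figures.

f/8.01

Rearrange H = f²/(N·c) + f for N: N = f² / ((H − f)·c).
N = 136² / ((154000 − 136) × 0.015) = 18496 / 2308 ≈ 8.01.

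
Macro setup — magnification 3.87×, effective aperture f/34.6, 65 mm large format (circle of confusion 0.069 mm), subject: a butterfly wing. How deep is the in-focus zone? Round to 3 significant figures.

0.319 mm

At magnification m, DoF ≈ 2·N_eff·c/m² = 2 × 34.6 × 0.069 / 3.87² = 4.775 / 14.98 ≈ 0.319 mm.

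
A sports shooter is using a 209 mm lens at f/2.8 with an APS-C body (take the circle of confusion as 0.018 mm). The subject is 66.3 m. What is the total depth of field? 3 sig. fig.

10.2 m

Hyperfocal distance H = f²/(N·c) + f = 209²/(2.8 × 0.018) + 209 = 43681/0.0504 + 209 ≈ 866895.5 mm ≈ 866.9 m.
Near limit Dn = s·(H − f)/(H + s − 2f) = 66300 × (866895.5 − 209) / (866895.5 + 66300 − 2 × 209) = 66300 × 866686.5 / 932777.5 ≈ 61602 mm.
Far limit Df = s·(H − f)/(H − s) = 66300 × (866895.5 − 209) / (866895.5 − 66300) = 66300 × 866686.5 / 800595.5 ≈ 71773 mm.
Depth of field = Df − Dn = 71773 − 61602 ≈ 10171 mm ≈ 10.2 m.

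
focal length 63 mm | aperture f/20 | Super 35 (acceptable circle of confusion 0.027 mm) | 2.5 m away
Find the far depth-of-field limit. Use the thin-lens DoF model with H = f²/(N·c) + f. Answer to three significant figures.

Hyperfocal distance H = f²/(N·c) + f = 63²/(20 × 0.027) + 63 = 3969/0.54 + 63 ≈ 7413.0 mm ≈ 7.413 m.
Far limit Df = s·(H − f)/(H − s) = 2500 × (7413.0 − 63) / (7413.0 − 2500) = 2500 × 7350.0 / 4913.0 ≈ 3740.1 mm ≈ 3.74 m.

3.74 m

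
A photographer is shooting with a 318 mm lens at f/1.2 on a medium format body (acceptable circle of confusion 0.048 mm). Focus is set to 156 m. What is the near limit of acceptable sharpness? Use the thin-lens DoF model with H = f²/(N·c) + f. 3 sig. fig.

143 m

Hyperfocal distance H = f²/(N·c) + f = 318²/(1.2 × 0.048) + 318 = 101124/0.0576 + 318 ≈ 1755943.0 mm ≈ 1756 m.
Near limit Dn = s·(H − f)/(H + s − 2f) = 156000 × (1755943.0 − 318) / (1755943.0 + 156000 − 2 × 318) = 156000 × 1755625.0 / 1911307.0 ≈ 143293 mm ≈ 143 m.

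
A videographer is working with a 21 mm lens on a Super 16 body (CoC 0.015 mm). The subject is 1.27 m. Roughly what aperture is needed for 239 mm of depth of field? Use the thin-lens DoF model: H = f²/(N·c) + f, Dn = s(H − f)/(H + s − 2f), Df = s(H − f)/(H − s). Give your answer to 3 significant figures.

f/2.20

Write h = H − f = f²/(N·c). The thin-lens limits are Dn = s·h/(h + (s−f)) and Df = s·h/(h − (s−f)), so DoF = Df − Dn = 2·s·(s−f)·h / (h² − (s−f)²).
That is a quadratic in h: DoF·h² − 2·s·(s−f)·h − DoF·(s−f)² = 0 ⇒ h = (s−f)·(s + √(s² + DoF²)) / DoF = 1249 × (1270 + √(1270² + 239²)) / 239 = 1249 × (1270 + 1292.29) / 239 ≈ 13390 mm.
Then N = f²/(c·h) = 21² / (0.015 × 13390) = 441 / 200.86 ≈ 2.20.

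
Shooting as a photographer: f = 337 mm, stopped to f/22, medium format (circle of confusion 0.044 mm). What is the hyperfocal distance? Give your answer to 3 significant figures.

Hyperfocal distance H = f²/(N·c) + f = 337²/(22 × 0.044) + 337 = 113569/0.968 + 337 ≈ 117660.3 mm ≈ 118 m.

118 m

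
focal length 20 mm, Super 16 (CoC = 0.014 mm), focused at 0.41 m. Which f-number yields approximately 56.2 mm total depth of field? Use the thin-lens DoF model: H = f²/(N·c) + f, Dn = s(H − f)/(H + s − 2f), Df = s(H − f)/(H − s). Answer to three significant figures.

f/5

Write h = H − f = f²/(N·c). The thin-lens limits are Dn = s·h/(h + (s−f)) and Df = s·h/(h − (s−f)), so DoF = Df − Dn = 2·s·(s−f)·h / (h² − (s−f)²).
That is a quadratic in h: DoF·h² − 2·s·(s−f)·h − DoF·(s−f)² = 0 ⇒ h = (s−f)·(s + √(s² + DoF²)) / DoF = 390 × (410 + √(410² + 56.2²)) / 56.2 = 390 × (410 + 413.834) / 56.2 ≈ 5717.0 mm.
Then N = f²/(c·h) = 20² / (0.014 × 5717.0) = 400 / 80.038 ≈ 5.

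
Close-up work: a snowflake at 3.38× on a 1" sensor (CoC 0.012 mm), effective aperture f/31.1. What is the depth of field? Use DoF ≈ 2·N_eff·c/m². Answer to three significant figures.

At magnification m, DoF ≈ 2·N_eff·c/m² = 2 × 31.1 × 0.012 / 3.38² = 0.7464 / 11.42 ≈ 0.0653 mm.

0.0653 mm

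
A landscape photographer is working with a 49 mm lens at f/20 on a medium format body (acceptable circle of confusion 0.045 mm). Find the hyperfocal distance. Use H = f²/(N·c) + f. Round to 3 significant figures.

2.72 m

Hyperfocal distance H = f²/(N·c) + f = 49²/(20 × 0.045) + 49 = 2401/0.9 + 49 ≈ 2716.8 mm ≈ 2.72 m.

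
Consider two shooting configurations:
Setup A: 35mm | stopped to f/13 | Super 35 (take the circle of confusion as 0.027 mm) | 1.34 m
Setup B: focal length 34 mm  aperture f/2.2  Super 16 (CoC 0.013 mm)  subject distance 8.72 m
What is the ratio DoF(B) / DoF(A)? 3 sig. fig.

3.37

Setup A: H = 35²/(13×0.027) + 35 ≈ 3525.0 mm; DoF = Df − Dn = 2140.3 − 975.3 ≈ 1165.0 mm.
Setup B: H = 34²/(2.2×0.013) + 34 ≈ 40453.6 mm; DoF = Df − Dn = 11106.8 − 7177.6 ≈ 3929.2 mm.
Ratio = 3929.2 / 1165.0 ≈ 3.37.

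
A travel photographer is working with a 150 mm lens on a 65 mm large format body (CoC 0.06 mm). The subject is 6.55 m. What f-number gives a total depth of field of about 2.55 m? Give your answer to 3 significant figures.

Write h = H − f = f²/(N·c). The thin-lens limits are Dn = s·h/(h + (s−f)) and Df = s·h/(h − (s−f)), so DoF = Df − Dn = 2·s·(s−f)·h / (h² − (s−f)²).
That is a quadratic in h: DoF·h² − 2·s·(s−f)·h − DoF·(s−f)² = 0 ⇒ h = (s−f)·(s + √(s² + DoF²)) / DoF = 6400 × (6550 + √(6550² + 2550²)) / 2550 = 6400 × (6550 + 7028.87) / 2550 ≈ 34080 mm.
Then N = f²/(c·h) = 150² / (0.06 × 34080) = 22500 / 2044.8 ≈ 11.

f/11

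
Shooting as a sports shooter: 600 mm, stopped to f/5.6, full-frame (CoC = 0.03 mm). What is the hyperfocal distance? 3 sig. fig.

2140 m

Hyperfocal distance H = f²/(N·c) + f = 600²/(5.6 × 0.03) + 600 = 360000/0.168 + 600 ≈ 2143457.1 mm ≈ 2140 m.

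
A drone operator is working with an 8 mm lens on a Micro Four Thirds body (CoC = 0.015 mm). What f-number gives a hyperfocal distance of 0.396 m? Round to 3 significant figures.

Rearrange H = f²/(N·c) + f for N: N = f² / ((H − f)·c).
N = 8² / ((396 − 8) × 0.015) = 64 / 5.820 ≈ 11.

f/11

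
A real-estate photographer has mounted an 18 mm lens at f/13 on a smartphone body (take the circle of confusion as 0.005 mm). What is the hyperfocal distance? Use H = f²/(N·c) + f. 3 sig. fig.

Hyperfocal distance H = f²/(N·c) + f = 18²/(13 × 0.005) + 18 = 324/0.065 + 18 ≈ 5002.6 mm ≈ 5.00 m.

5.00 m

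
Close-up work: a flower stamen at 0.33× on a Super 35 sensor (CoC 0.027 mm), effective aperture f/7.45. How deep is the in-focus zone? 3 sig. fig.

3.69 mm

At magnification m, DoF ≈ 2·N_eff·c/m² = 2 × 7.45 × 0.027 / 0.33² = 0.4023 / 0.1089 ≈ 3.69 mm.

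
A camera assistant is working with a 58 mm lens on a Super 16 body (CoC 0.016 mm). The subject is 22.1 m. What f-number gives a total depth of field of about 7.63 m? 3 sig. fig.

Write h = H − f = f²/(N·c). The thin-lens limits are Dn = s·h/(h + (s−f)) and Df = s·h/(h − (s−f)), so DoF = Df − Dn = 2·s·(s−f)·h / (h² − (s−f)²).
That is a quadratic in h: DoF·h² − 2·s·(s−f)·h − DoF·(s−f)² = 0 ⇒ h = (s−f)·(s + √(s² + DoF²)) / DoF = 22042 × (22100 + √(22100² + 7630²)) / 7630 = 22042 × (22100 + 23380.1) / 7630 ≈ 131385 mm.
Then N = f²/(c·h) = 58² / (0.016 × 131385) = 3364 / 2102.2 ≈ 1.60.

f/1.60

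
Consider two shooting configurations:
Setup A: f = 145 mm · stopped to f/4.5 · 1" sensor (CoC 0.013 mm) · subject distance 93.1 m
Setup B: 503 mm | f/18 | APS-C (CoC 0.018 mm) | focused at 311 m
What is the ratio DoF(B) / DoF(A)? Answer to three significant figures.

Setup A: H = 145²/(4.5×0.013) + 145 ≈ 359546.7 mm; DoF = Df − Dn = 125580 − 73969 ≈ 51611 mm.
Setup B: H = 503²/(18×0.018) + 503 ≈ 781395.0 mm; DoF = Df − Dn = 516284 − 222521 ≈ 293763 mm.
Ratio = 293763 / 51611 ≈ 5.69.

5.69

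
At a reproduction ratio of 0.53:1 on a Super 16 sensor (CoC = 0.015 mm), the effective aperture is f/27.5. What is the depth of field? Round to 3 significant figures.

2.94 mm

At magnification m, DoF ≈ 2·N_eff·c/m² = 2 × 27.5 × 0.015 / 0.53² = 0.825 / 0.2809 ≈ 2.94 mm.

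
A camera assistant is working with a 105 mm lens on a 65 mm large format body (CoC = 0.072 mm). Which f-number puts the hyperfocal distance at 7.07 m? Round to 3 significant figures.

Rearrange H = f²/(N·c) + f for N: N = f² / ((H − f)·c).
N = 105² / ((7070 − 105) × 0.072) = 11025 / 501.5 ≈ 22.

f/22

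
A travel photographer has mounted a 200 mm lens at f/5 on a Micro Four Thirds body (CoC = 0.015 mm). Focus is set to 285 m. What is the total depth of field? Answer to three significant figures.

Hyperfocal distance H = f²/(N·c) + f = 200²/(5 × 0.015) + 200 = 40000/0.075 + 200 ≈ 533533.3 mm ≈ 533.5 m.
Near limit Dn = s·(H − f)/(H + s − 2f) = 285000 × (533533.3 − 200) / (533533.3 + 285000 − 2 × 200) = 285000 × 533333.3 / 818133.3 ≈ 185789 mm.
Far limit Df = s·(H − f)/(H − s) = 285000 × (533533.3 − 200) / (533533.3 − 285000) = 285000 × 533333.3 / 248533.3 ≈ 611588 mm.
Depth of field = Df − Dn = 611588 − 185789 ≈ 425799 mm ≈ 426 m.

426 m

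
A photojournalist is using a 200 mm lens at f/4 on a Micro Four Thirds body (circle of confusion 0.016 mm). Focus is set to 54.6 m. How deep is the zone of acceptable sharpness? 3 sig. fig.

Hyperfocal distance H = f²/(N·c) + f = 200²/(4 × 0.016) + 200 = 40000/0.064 + 200 ≈ 625200.0 mm ≈ 625.2 m.
Near limit Dn = s·(H − f)/(H + s − 2f) = 54600 × (625200.0 − 200) / (625200.0 + 54600 − 2 × 200) = 54600 × 625000.0 / 679400.0 ≈ 50228.1 mm.
Far limit Df = s·(H − f)/(H − s) = 54600 × (625200.0 − 200) / (625200.0 − 54600) = 54600 × 625000.0 / 570600.0 ≈ 59805.5 mm.
Depth of field = Df − Dn = 59805.5 − 50228.1 ≈ 9577.4 mm ≈ 9.58 m.

9.58 m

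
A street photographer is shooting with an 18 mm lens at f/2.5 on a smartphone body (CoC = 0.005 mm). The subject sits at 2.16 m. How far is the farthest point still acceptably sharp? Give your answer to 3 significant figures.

2.35 m

Hyperfocal distance H = f²/(N·c) + f = 18²/(2.5 × 0.005) + 18 = 324/0.0125 + 18 ≈ 25938.0 mm ≈ 25.94 m.
Far limit Df = s·(H − f)/(H − s) = 2160 × (25938.0 − 18) / (25938.0 − 2160) = 2160 × 25920.0 / 23778.0 ≈ 2354.6 mm ≈ 2.35 m.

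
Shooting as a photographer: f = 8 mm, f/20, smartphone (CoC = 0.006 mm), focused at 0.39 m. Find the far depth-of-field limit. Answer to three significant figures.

Hyperfocal distance H = f²/(N·c) + f = 8²/(20 × 0.006) + 8 = 64/0.12 + 8 ≈ 541.3 mm ≈ 0.541 m.
Far limit Df = s·(H − f)/(H − s) = 390 × (541.3 − 8) / (541.3 − 390) = 390 × 533.3 / 151.3 ≈ 1374.4 mm ≈ 1.37 m.

1.37 m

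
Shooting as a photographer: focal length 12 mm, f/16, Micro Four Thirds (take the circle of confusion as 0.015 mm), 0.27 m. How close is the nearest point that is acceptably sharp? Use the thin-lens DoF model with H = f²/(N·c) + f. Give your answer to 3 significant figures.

Hyperfocal distance H = f²/(N·c) + f = 12²/(16 × 0.015) + 12 = 144/0.24 + 12 ≈ 612.0 mm ≈ 0.612 m.
Near limit Dn = s·(H − f)/(H + s − 2f) = 270 × (612.0 − 12) / (612.0 + 270 − 2 × 12) = 270 × 600.0 / 858.0 ≈ 188.81 mm.

189 mm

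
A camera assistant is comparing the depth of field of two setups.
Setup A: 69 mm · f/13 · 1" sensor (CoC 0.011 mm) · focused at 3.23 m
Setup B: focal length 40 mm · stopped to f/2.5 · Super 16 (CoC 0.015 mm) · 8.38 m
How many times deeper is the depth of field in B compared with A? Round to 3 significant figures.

Setup A: H = 69²/(13×0.011) + 69 ≈ 33362.7 mm; DoF = Df − Dn = 3568.84 − 2949.93 ≈ 618.91 mm.
Setup B: H = 40²/(2.5×0.015) + 40 ≈ 42706.7 mm; DoF = Df − Dn = 10416.0 − 7009.8 ≈ 3406.2 mm.
Ratio = 3406.2 / 618.91 ≈ 5.50.

5.50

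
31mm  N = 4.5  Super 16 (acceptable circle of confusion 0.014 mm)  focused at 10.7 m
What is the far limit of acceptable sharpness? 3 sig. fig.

Hyperfocal distance H = f²/(N·c) + f = 31²/(4.5 × 0.014) + 31 = 961/0.063 + 31 ≈ 15285.0 mm ≈ 15.28 m.
Far limit Df = s·(H − f)/(H − s) = 10700 × (15285.0 − 31) / (15285.0 − 10700) = 10700 × 15254.0 / 4585.0 ≈ 35598 mm ≈ 35.6 m.

35.6 m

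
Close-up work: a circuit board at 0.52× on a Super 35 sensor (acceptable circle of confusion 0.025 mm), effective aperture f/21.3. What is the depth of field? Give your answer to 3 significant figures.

3.94 mm

At magnification m, DoF ≈ 2·N_eff·c/m² = 2 × 21.3 × 0.025 / 0.52² = 1.065 / 0.2704 ≈ 3.94 mm.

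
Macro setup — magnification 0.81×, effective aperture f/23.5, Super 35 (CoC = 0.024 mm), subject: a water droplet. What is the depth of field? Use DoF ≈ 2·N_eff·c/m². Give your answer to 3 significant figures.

At magnification m, DoF ≈ 2·N_eff·c/m² = 2 × 23.5 × 0.024 / 0.81² = 1.128 / 0.6561 ≈ 1.72 mm.

1.72 mm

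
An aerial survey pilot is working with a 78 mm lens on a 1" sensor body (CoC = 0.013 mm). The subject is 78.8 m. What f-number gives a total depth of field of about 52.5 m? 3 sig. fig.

f/1.80

Write h = H − f = f²/(N·c). The thin-lens limits are Dn = s·h/(h + (s−f)) and Df = s·h/(h − (s−f)), so DoF = Df − Dn = 2·s·(s−f)·h / (h² − (s−f)²).
That is a quadratic in h: DoF·h² − 2·s·(s−f)·h − DoF·(s−f)² = 0 ⇒ h = (s−f)·(s + √(s² + DoF²)) / DoF = 78722 × (78800 + √(78800² + 52500²)) / 52500 = 78722 × (78800 + 94687.3) / 52500 ≈ 260138 mm.
Then N = f²/(c·h) = 78² / (0.013 × 260138) = 6084 / 3381.8 ≈ 1.80.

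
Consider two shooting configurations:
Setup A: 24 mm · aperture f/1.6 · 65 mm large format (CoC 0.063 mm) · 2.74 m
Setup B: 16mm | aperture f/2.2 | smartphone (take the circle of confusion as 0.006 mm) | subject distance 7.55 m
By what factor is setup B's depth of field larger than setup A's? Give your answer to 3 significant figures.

2.05

Setup A: H = 24²/(1.6×0.063) + 24 ≈ 5738.3 mm; DoF = Df − Dn = 5222.0 − 1857.2 ≈ 3364.8 mm.
Setup B: H = 16²/(2.2×0.006) + 16 ≈ 19409.9 mm; DoF = Df − Dn = 12346.1 − 5437.6 ≈ 6908.5 mm.
Ratio = 6908.5 / 3364.8 ≈ 2.05.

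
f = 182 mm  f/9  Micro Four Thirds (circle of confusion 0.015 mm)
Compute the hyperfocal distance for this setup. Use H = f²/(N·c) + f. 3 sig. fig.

Hyperfocal distance H = f²/(N·c) + f = 182²/(9 × 0.015) + 182 = 33124/0.135 + 182 ≈ 245545.0 mm ≈ 246 m.

246 m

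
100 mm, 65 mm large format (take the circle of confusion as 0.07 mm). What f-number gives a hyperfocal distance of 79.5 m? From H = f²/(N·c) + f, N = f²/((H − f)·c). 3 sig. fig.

Rearrange H = f²/(N·c) + f for N: N = f² / ((H − f)·c).
N = 100² / ((79500 − 100) × 0.07) = 10000 / 5558 ≈ 1.80.

f/1.80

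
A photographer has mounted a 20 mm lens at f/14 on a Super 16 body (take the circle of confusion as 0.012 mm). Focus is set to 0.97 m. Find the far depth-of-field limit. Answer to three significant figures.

Hyperfocal distance H = f²/(N·c) + f = 20²/(14 × 0.012) + 20 = 400/0.168 + 20 ≈ 2401.0 mm ≈ 2.401 m.
Far limit Df = s·(H − f)/(H − s) = 970 × (2401.0 − 20) / (2401.0 − 970) = 970 × 2381.0 / 1431.0 ≈ 1614.0 mm ≈ 1.61 m.

1.61 m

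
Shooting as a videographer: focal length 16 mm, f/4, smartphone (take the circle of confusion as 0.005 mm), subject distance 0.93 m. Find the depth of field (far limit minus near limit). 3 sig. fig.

Hyperfocal distance H = f²/(N·c) + f = 16²/(4 × 0.005) + 16 = 256/0.02 + 16 ≈ 12816.0 mm ≈ 12.82 m.
Near limit Dn = s·(H − f)/(H + s − 2f) = 930 × (12816.0 − 16) / (12816.0 + 930 − 2 × 16) = 930 × 12800.0 / 13714.0 ≈ 868.02 mm.
Far limit Df = s·(H − f)/(H − s) = 930 × (12816.0 − 16) / (12816.0 − 930) = 930 × 12800.0 / 11886.0 ≈ 1001.51 mm.
Depth of field = Df − Dn = 1001.51 − 868.02 ≈ 133.49 mm.

133 mm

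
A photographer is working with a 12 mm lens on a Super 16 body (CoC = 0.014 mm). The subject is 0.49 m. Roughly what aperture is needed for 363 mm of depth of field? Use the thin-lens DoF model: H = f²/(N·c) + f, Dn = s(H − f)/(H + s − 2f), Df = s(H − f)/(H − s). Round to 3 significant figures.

Write h = H − f = f²/(N·c). The thin-lens limits are Dn = s·h/(h + (s−f)) and Df = s·h/(h − (s−f)), so DoF = Df − Dn = 2·s·(s−f)·h / (h² − (s−f)²).
That is a quadratic in h: DoF·h² − 2·s·(s−f)·h − DoF·(s−f)² = 0 ⇒ h = (s−f)·(s + √(s² + DoF²)) / DoF = 478 × (490 + √(490² + 363²)) / 363 = 478 × (490 + 609.811) / 363 ≈ 1448.2 mm.
Then N = f²/(c·h) = 12² / (0.014 × 1448.2) = 144 / 20.275 ≈ 7.10.

f/7.10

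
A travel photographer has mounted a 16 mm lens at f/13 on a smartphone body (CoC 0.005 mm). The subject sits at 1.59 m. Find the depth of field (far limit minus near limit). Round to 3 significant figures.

1.51 m

Hyperfocal distance H = f²/(N·c) + f = 16²/(13 × 0.005) + 16 = 256/0.065 + 16 ≈ 3954.5 mm ≈ 3.954 m.
Near limit Dn = s·(H − f)/(H + s − 2f) = 1590 × (3954.5 − 16) / (3954.5 + 1590 − 2 × 16) = 1590 × 3938.5 / 5512.5 ≈ 1136.0 mm.
Far limit Df = s·(H − f)/(H − s) = 1590 × (3954.5 − 16) / (3954.5 − 1590) = 1590 × 3938.5 / 2364.5 ≈ 2648.4 mm.
Depth of field = Df − Dn = 2648.4 − 1136.0 ≈ 1512.4 mm ≈ 1.51 m.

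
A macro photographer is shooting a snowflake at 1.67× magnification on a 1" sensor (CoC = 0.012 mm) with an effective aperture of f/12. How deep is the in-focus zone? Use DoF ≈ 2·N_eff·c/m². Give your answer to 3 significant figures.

At magnification m, DoF ≈ 2·N_eff·c/m² = 2 × 12 × 0.012 / 1.67² = 0.288 / 2.789 ≈ 0.103 mm.

0.103 mm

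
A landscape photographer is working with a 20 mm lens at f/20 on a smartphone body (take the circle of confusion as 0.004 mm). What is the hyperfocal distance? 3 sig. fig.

5.02 m

Hyperfocal distance H = f²/(N·c) + f = 20²/(20 × 0.004) + 20 = 400/0.08 + 20 ≈ 5020.0 mm ≈ 5.02 m.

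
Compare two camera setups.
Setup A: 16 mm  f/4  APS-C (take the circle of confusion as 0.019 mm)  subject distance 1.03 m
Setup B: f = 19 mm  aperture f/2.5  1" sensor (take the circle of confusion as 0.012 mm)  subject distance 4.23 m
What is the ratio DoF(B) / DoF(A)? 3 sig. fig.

4.95

Setup A: H = 16²/(4×0.019) + 16 ≈ 3384.4 mm; DoF = Df − Dn = 1473.60 − 791.68 ≈ 681.92 mm.
Setup B: H = 19²/(2.5×0.012) + 19 ≈ 12052.3 mm; DoF = Df − Dn = 6507.1 − 3133.5 ≈ 3373.6 mm.
Ratio = 3373.6 / 681.92 ≈ 4.95.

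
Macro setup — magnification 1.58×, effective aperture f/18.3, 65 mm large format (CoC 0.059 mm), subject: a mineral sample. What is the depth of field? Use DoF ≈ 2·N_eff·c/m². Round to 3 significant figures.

0.865 mm

At magnification m, DoF ≈ 2·N_eff·c/m² = 2 × 18.3 × 0.059 / 1.58² = 2.159 / 2.496 ≈ 0.865 mm.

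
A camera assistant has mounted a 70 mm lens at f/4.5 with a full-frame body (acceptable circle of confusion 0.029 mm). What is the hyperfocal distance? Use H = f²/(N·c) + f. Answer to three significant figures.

Hyperfocal distance H = f²/(N·c) + f = 70²/(4.5 × 0.029) + 70 = 4900/0.1305 + 70 ≈ 37617.9 mm ≈ 37.6 m.

37.6 m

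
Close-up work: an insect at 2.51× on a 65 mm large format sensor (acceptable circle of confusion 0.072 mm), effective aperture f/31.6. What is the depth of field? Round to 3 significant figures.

At magnification m, DoF ≈ 2·N_eff·c/m² = 2 × 31.6 × 0.072 / 2.51² = 4.55 / 6.3 ≈ 0.722 mm.

0.722 mm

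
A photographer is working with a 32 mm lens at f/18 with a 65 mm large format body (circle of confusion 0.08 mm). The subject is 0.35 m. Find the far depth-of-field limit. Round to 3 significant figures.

Hyperfocal distance H = f²/(N·c) + f = 32²/(18 × 0.08) + 32 = 1024/1.44 + 32 ≈ 743.1 mm ≈ 0.743 m.
Far limit Df = s·(H − f)/(H − s) = 350 × (743.1 − 32) / (743.1 − 350) = 350 × 711.1 / 393.1 ≈ 633.13 mm ≈ 0.633 m.

0.633 m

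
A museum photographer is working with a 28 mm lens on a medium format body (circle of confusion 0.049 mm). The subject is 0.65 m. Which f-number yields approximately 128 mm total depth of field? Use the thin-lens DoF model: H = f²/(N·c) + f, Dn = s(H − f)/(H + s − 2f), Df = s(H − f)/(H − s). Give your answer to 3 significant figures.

f/2.51

Write h = H − f = f²/(N·c). The thin-lens limits are Dn = s·h/(h + (s−f)) and Df = s·h/(h − (s−f)), so DoF = Df − Dn = 2·s·(s−f)·h / (h² − (s−f)²).
That is a quadratic in h: DoF·h² − 2·s·(s−f)·h − DoF·(s−f)² = 0 ⇒ h = (s−f)·(s + √(s² + DoF²)) / DoF = 622 × (650 + √(650² + 128²)) / 128 = 622 × (650 + 662.483) / 128 ≈ 6377.8 mm.
Then N = f²/(c·h) = 28² / (0.049 × 6377.8) = 784 / 312.51 ≈ 2.51.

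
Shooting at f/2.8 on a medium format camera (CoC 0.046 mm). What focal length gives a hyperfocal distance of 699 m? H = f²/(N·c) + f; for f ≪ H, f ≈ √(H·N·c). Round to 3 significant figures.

300 mm

From H = f²/(N·c) + f, with f ≪ H: f ≈ √(H·N·c) = √(699000 × 2.8 × 0.046) = √90031 ≈ 300.1 mm.
The +f correction barely moves this — solving exactly, f² + N·c·f − N·c·H = 0 ⇒ f = (−N·c + √((N·c)² + 4·N·c·H))/2 = (−0.1288 + √360125)/2 ≈ 299.99 mm, so f ≈ 300 mm.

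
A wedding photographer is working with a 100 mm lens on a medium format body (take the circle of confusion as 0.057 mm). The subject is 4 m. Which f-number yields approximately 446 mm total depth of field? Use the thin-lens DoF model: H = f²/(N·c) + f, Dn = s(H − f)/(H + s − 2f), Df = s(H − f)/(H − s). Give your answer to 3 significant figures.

Write h = H − f = f²/(N·c). The thin-lens limits are Dn = s·h/(h + (s−f)) and Df = s·h/(h − (s−f)), so DoF = Df − Dn = 2·s·(s−f)·h / (h² − (s−f)²).
That is a quadratic in h: DoF·h² − 2·s·(s−f)·h − DoF·(s−f)² = 0 ⇒ h = (s−f)·(s + √(s² + DoF²)) / DoF = 3900 × (4000 + √(4000² + 446²)) / 446 = 3900 × (4000 + 4024.79) / 446 ≈ 70172 mm.
Then N = f²/(c·h) = 100² / (0.057 × 70172) = 10000 / 3999.8 ≈ 2.50.

f/2.50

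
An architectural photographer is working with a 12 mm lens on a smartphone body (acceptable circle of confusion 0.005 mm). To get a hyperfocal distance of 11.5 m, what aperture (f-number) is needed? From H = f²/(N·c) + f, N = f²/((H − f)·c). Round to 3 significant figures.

f/2.51

Rearrange H = f²/(N·c) + f for N: N = f² / ((H − f)·c).
N = 12² / ((11500 − 12) × 0.005) = 144 / 57.44 ≈ 2.51.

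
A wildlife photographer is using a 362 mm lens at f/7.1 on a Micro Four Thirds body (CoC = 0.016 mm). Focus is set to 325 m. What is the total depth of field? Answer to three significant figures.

Hyperfocal distance H = f²/(N·c) + f = 362²/(7.1 × 0.016) + 362 = 131044/0.1136 + 362 ≈ 1153918.3 mm ≈ 1154 m.
Near limit Dn = s·(H − f)/(H + s − 2f) = 325000 × (1153918.3 − 362) / (1153918.3 + 325000 − 2 × 362) = 325000 × 1153556.3 / 1478194.3 ≈ 253624 mm.
Far limit Df = s·(H − f)/(H − s) = 325000 × (1153918.3 − 362) / (1153918.3 − 325000) = 325000 × 1153556.3 / 828918.3 ≈ 452283 mm.
Depth of field = Df − Dn = 452283 − 253624 ≈ 198659 mm ≈ 199 m.

199 m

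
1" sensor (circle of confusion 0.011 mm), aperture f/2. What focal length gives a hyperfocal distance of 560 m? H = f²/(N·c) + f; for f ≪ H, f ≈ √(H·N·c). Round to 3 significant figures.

From H = f²/(N·c) + f, with f ≪ H: f ≈ √(H·N·c) = √(560000 × 2 × 0.011) = √12320 ≈ 111.0 mm.
The +f correction barely moves this — solving exactly, f² + N·c·f − N·c·H = 0 ⇒ f = (−N·c + √((N·c)² + 4·N·c·H))/2 = (−0.022 + √49280)/2 ≈ 110.98 mm, so f ≈ 111 mm.

111 mm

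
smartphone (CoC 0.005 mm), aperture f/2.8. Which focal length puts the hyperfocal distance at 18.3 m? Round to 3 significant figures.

16.0 mm

From H = f²/(N·c) + f, with f ≪ H: f ≈ √(H·N·c) = √(18300 × 2.8 × 0.005) = √256.20 ≈ 16.01 mm.
The +f correction barely moves this — solving exactly, f² + N·c·f − N·c·H = 0 ⇒ f = (−N·c + √((N·c)² + 4·N·c·H))/2 = (−0.014 + √1024.8)/2 ≈ 15.999 mm, so f ≈ 16.0 mm.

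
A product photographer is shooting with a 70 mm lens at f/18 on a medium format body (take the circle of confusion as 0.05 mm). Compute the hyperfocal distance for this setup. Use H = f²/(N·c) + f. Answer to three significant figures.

Hyperfocal distance H = f²/(N·c) + f = 70²/(18 × 0.05) + 70 = 4900/0.9 + 70 ≈ 5514.4 mm ≈ 5.51 m.

5.51 m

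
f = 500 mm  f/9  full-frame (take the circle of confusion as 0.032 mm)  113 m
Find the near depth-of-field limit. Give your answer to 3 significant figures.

Hyperfocal distance H = f²/(N·c) + f = 500²/(9 × 0.032) + 500 = 250000/0.288 + 500 ≈ 868555.6 mm ≈ 868.6 m.
Near limit Dn = s·(H − f)/(H + s − 2f) = 113000 × (868555.6 − 500) / (868555.6 + 113000 − 2 × 500) = 113000 × 868055.6 / 980555.6 ≈ 100035 mm ≈ 100 m.

100 m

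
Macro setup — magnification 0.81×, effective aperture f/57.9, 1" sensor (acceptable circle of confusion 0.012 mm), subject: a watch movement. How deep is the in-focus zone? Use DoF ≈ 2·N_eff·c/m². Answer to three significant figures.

2.12 mm

At magnification m, DoF ≈ 2·N_eff·c/m² = 2 × 57.9 × 0.012 / 0.81² = 1.39 / 0.6561 ≈ 2.12 mm.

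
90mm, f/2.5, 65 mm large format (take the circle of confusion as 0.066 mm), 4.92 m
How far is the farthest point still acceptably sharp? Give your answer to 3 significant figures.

Hyperfocal distance H = f²/(N·c) + f = 90²/(2.5 × 0.066) + 90 = 8100/0.165 + 90 ≈ 49180.9 mm ≈ 49.18 m.
Far limit Df = s·(H − f)/(H − s) = 4920 × (49180.9 − 90) / (49180.9 − 4920) = 4920 × 49090.9 / 44260.9 ≈ 5456.9 mm ≈ 5.46 m.

5.46 m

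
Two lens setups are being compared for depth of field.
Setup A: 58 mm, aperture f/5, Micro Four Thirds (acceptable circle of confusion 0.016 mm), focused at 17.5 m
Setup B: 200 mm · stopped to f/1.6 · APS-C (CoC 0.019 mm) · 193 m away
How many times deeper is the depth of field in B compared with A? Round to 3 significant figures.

Setup A: H = 58²/(5×0.016) + 58 ≈ 42108.0 mm; DoF = Df − Dn = 29904 − 12369 ≈ 17535 mm.
Setup B: H = 200²/(1.6×0.019) + 200 ≈ 1315989.5 mm; DoF = Df − Dn = 226135 − 168334 ≈ 57801 mm.
Ratio = 57801 / 17535 ≈ 3.30.

3.30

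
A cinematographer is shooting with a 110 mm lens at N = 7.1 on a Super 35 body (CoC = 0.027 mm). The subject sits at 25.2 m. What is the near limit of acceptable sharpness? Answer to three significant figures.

18.0 m

Hyperfocal distance H = f²/(N·c) + f = 110²/(7.1 × 0.027) + 110 = 12100/0.1917 + 110 ≈ 63229.5 mm ≈ 63.23 m.
Near limit Dn = s·(H − f)/(H + s − 2f) = 25200 × (63229.5 − 110) / (63229.5 + 25200 − 2 × 110) = 25200 × 63119.5 / 88209.5 ≈ 18032 mm ≈ 18.0 m.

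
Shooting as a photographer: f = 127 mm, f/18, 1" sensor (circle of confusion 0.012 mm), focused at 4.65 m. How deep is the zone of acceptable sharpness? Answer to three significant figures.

0.565 m

Hyperfocal distance H = f²/(N·c) + f = 127²/(18 × 0.012) + 127 = 16129/0.216 + 127 ≈ 74798.3 mm ≈ 74.80 m.
Near limit Dn = s·(H − f)/(H + s − 2f) = 4650 × (74798.3 − 127) / (74798.3 + 4650 − 2 × 127) = 4650 × 74671.3 / 79194.3 ≈ 4384.43 mm.
Far limit Df = s·(H − f)/(H − s) = 4650 × (74798.3 − 127) / (74798.3 − 4650) = 4650 × 74671.3 / 70148.3 ≈ 4949.82 mm.
Depth of field = Df − Dn = 4949.82 − 4384.43 ≈ 565.39 mm ≈ 0.565 m.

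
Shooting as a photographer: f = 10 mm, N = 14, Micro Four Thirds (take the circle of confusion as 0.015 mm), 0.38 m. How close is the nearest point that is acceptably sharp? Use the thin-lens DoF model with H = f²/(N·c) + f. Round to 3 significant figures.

Hyperfocal distance H = f²/(N·c) + f = 10²/(14 × 0.015) + 10 = 100/0.21 + 10 ≈ 486.2 mm ≈ 0.486 m.
Near limit Dn = s·(H − f)/(H + s − 2f) = 380 × (486.2 − 10) / (486.2 + 380 − 2 × 10) = 380 × 476.2 / 846.2 ≈ 213.84 mm.

214 mm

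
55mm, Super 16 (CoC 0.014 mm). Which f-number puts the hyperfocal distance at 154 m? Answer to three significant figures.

Rearrange H = f²/(N·c) + f for N: N = f² / ((H − f)·c).
N = 55² / ((154000 − 55) × 0.014) = 3025 / 2155 ≈ 1.40.

f/1.40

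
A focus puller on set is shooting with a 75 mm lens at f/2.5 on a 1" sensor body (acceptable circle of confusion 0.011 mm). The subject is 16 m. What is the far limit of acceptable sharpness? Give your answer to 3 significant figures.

17.4 m

Hyperfocal distance H = f²/(N·c) + f = 75²/(2.5 × 0.011) + 75 = 5625/0.0275 + 75 ≈ 204620.5 mm ≈ 204.6 m.
Far limit Df = s·(H − f)/(H − s) = 16000 × (204620.5 − 75) / (204620.5 − 16000) = 16000 × 204545.5 / 188620.5 ≈ 17351 mm ≈ 17.4 m.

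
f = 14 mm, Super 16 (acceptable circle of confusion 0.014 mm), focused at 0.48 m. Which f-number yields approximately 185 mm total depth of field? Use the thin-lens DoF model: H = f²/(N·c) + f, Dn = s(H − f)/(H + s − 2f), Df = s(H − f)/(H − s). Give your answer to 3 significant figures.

Write h = H − f = f²/(N·c). The thin-lens limits are Dn = s·h/(h + (s−f)) and Df = s·h/(h − (s−f)), so DoF = Df − Dn = 2·s·(s−f)·h / (h² − (s−f)²).
That is a quadratic in h: DoF·h² − 2·s·(s−f)·h − DoF·(s−f)² = 0 ⇒ h = (s−f)·(s + √(s² + DoF²)) / DoF = 466 × (480 + √(480² + 185²)) / 185 = 466 × (480 + 514.417) / 185 ≈ 2504.9 mm.
Then N = f²/(c·h) = 14² / (0.014 × 2504.9) = 196 / 35.068 ≈ 5.59.

f/5.59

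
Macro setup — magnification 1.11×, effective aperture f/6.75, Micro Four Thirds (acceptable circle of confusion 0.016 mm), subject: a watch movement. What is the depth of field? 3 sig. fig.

At magnification m, DoF ≈ 2·N_eff·c/m² = 2 × 6.75 × 0.016 / 1.11² = 0.216 / 1.232 ≈ 0.175 mm.

0.175 mm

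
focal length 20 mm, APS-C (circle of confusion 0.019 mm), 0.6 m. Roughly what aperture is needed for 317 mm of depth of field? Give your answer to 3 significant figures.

Write h = H − f = f²/(N·c). The thin-lens limits are Dn = s·h/(h + (s−f)) and Df = s·h/(h − (s−f)), so DoF = Df − Dn = 2·s·(s−f)·h / (h² − (s−f)²).
That is a quadratic in h: DoF·h² − 2·s·(s−f)·h − DoF·(s−f)² = 0 ⇒ h = (s−f)·(s + √(s² + DoF²)) / DoF = 580 × (600 + √(600² + 317²)) / 317 = 580 × (600 + 678.593) / 317 ≈ 2339.4 mm.
Then N = f²/(c·h) = 20² / (0.019 × 2339.4) = 400 / 44.448 ≈ 9.

f/9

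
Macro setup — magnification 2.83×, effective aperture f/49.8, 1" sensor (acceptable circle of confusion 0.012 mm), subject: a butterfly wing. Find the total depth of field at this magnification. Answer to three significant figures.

At magnification m, DoF ≈ 2·N_eff·c/m² = 2 × 49.8 × 0.012 / 2.83² = 1.195 / 8.009 ≈ 0.149 mm.

0.149 mm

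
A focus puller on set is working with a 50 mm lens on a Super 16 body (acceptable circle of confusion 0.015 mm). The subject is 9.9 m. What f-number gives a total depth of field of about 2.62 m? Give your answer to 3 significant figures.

f/2.20

Write h = H − f = f²/(N·c). The thin-lens limits are Dn = s·h/(h + (s−f)) and Df = s·h/(h − (s−f)), so DoF = Df − Dn = 2·s·(s−f)·h / (h² − (s−f)²).
That is a quadratic in h: DoF·h² − 2·s·(s−f)·h − DoF·(s−f)² = 0 ⇒ h = (s−f)·(s + √(s² + DoF²)) / DoF = 9850 × (9900 + √(9900² + 2620²)) / 2620 = 9850 × (9900 + 10240.8) / 2620 ≈ 75720 mm.
Then N = f²/(c·h) = 50² / (0.015 × 75720) = 2500 / 1135.8 ≈ 2.20.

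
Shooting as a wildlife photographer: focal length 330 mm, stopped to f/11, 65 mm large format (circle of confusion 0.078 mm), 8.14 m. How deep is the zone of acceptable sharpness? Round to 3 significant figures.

1.01 m

Hyperfocal distance H = f²/(N·c) + f = 330²/(11 × 0.078) + 330 = 108900/0.858 + 330 ≈ 127253.1 mm ≈ 127.3 m.
Near limit Dn = s·(H − f)/(H + s − 2f) = 8140 × (127253.1 − 330) / (127253.1 + 8140 − 2 × 330) = 8140 × 126923.1 / 134733.1 ≈ 7668.2 mm.
Far limit Df = s·(H − f)/(H − s) = 8140 × (127253.1 − 330) / (127253.1 − 8140) = 8140 × 126923.1 / 119113.1 ≈ 8673.7 mm.
Depth of field = Df − Dn = 8673.7 − 7668.2 ≈ 1005.5 mm ≈ 1.01 m.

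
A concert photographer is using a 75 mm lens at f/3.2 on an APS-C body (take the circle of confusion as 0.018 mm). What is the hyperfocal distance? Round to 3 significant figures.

Hyperfocal distance H = f²/(N·c) + f = 75²/(3.2 × 0.018) + 75 = 5625/0.0576 + 75 ≈ 97731.2 mm ≈ 97.7 m.

97.7 m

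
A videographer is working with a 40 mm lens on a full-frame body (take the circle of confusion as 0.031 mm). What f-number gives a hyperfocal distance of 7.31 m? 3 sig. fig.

f/7.10

Rearrange H = f²/(N·c) + f for N: N = f² / ((H − f)·c).
N = 40² / ((7310 − 40) × 0.031) = 1600 / 225.4 ≈ 7.10.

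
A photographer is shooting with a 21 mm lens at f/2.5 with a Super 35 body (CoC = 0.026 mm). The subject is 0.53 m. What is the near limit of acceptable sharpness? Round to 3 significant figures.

493 mm

Hyperfocal distance H = f²/(N·c) + f = 21²/(2.5 × 0.026) + 21 = 441/0.065 + 21 ≈ 6805.6 mm ≈ 6.806 m.
Near limit Dn = s·(H − f)/(H + s − 2f) = 530 × (6805.6 − 21) / (6805.6 + 530 − 2 × 21) = 530 × 6784.6 / 7293.6 ≈ 493.01 mm.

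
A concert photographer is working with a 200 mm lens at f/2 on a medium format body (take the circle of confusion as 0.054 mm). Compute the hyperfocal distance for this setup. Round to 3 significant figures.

371 m

Hyperfocal distance H = f²/(N·c) + f = 200²/(2 × 0.054) + 200 = 40000/0.108 + 200 ≈ 370570.4 mm ≈ 371 m.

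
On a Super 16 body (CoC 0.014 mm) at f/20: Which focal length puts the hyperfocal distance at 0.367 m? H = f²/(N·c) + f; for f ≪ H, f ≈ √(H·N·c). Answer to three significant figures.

10.0 mm

From H = f²/(N·c) + f, with f ≪ H: f ≈ √(H·N·c) = √(367 × 20 × 0.014) = √102.76 ≈ 10.14 mm.
Exact: f² + N·c·f − N·c·H = 0 ⇒ f = (−N·c + √((N·c)² + 4·N·c·H))/2 = (−0.28 + √411.12)/2 ≈ 9.9980 mm ≈ 10.0 mm.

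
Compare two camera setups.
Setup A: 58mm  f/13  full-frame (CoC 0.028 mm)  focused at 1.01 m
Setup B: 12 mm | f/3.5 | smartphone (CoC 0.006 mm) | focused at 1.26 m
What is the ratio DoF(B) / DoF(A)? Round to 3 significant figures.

2.26

Setup A: H = 58²/(13×0.028) + 58 ≈ 9299.8 mm; DoF = Df − Dn = 1125.99 − 915.68 ≈ 210.31 mm.
Setup B: H = 12²/(3.5×0.006) + 12 ≈ 6869.1 mm; DoF = Df − Dn = 1540.34 − 1065.99 ≈ 474.35 mm.
Ratio = 474.35 / 210.31 ≈ 2.26.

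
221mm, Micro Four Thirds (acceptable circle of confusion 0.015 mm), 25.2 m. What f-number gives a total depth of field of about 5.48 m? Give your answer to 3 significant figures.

f/14

Write h = H − f = f²/(N·c). The thin-lens limits are Dn = s·h/(h + (s−f)) and Df = s·h/(h − (s−f)), so DoF = Df − Dn = 2·s·(s−f)·h / (h² − (s−f)²).
That is a quadratic in h: DoF·h² − 2·s·(s−f)·h − DoF·(s−f)² = 0 ⇒ h = (s−f)·(s + √(s² + DoF²)) / DoF = 24979 × (25200 + √(25200² + 5480²)) / 5480 = 24979 × (25200 + 25789.0) / 5480 ≈ 232418 mm.
Then N = f²/(c·h) = 221² / (0.015 × 232418) = 48841 / 3486.3 ≈ 14.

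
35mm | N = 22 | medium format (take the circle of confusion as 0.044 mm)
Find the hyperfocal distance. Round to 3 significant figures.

1.30 m

Hyperfocal distance H = f²/(N·c) + f = 35²/(22 × 0.044) + 35 = 1225/0.968 + 35 ≈ 1300.5 mm ≈ 1.30 m.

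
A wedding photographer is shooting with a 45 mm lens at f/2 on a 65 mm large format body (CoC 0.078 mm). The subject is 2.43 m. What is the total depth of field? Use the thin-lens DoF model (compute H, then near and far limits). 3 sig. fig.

0.924 m

Hyperfocal distance H = f²/(N·c) + f = 45²/(2 × 0.078) + 45 = 2025/0.156 + 45 ≈ 13025.8 mm ≈ 13.03 m.
Near limit Dn = s·(H − f)/(H + s − 2f) = 2430 × (13025.8 − 45) / (13025.8 + 2430 − 2 × 45) = 2430 × 12980.8 / 15365.8 ≈ 2052.83 mm.
Far limit Df = s·(H − f)/(H − s) = 2430 × (13025.8 − 45) / (13025.8 − 2430) = 2430 × 12980.8 / 10595.8 ≈ 2976.97 mm.
Depth of field = Df − Dn = 2976.97 − 2052.83 ≈ 924.14 mm ≈ 0.924 m.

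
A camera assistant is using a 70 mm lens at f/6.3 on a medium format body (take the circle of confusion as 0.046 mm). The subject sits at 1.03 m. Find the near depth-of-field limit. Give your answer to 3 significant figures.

0.975 m

Hyperfocal distance H = f²/(N·c) + f = 70²/(6.3 × 0.046) + 70 = 4900/0.2898 + 70 ≈ 16978.2 mm ≈ 16.98 m.
Near limit Dn = s·(H − f)/(H + s − 2f) = 1030 × (16978.2 − 70) / (16978.2 + 1030 − 2 × 70) = 1030 × 16908.2 / 17868.2 ≈ 974.66 mm ≈ 0.975 m.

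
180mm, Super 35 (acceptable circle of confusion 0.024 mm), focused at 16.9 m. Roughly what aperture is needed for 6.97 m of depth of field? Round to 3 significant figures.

Write h = H − f = f²/(N·c). The thin-lens limits are Dn = s·h/(h + (s−f)) and Df = s·h/(h − (s−f)), so DoF = Df − Dn = 2·s·(s−f)·h / (h² − (s−f)²).
That is a quadratic in h: DoF·h² − 2·s·(s−f)·h − DoF·(s−f)² = 0 ⇒ h = (s−f)·(s + √(s² + DoF²)) / DoF = 16720 × (16900 + √(16900² + 6970²)) / 6970 = 16720 × (16900 + 18280.9) / 6970 ≈ 84394 mm.
Then N = f²/(c·h) = 180² / (0.024 × 84394) = 32400 / 2025.5 ≈ 16.

f/16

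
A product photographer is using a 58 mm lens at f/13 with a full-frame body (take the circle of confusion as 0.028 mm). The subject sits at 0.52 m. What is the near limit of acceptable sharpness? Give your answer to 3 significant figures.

495 mm

Hyperfocal distance H = f²/(N·c) + f = 58²/(13 × 0.028) + 58 = 3364/0.364 + 58 ≈ 9299.8 mm ≈ 9.300 m.
Near limit Dn = s·(H − f)/(H + s − 2f) = 520 × (9299.8 − 58) / (9299.8 + 520 − 2 × 58) = 520 × 9241.8 / 9703.8 ≈ 495.24 mm.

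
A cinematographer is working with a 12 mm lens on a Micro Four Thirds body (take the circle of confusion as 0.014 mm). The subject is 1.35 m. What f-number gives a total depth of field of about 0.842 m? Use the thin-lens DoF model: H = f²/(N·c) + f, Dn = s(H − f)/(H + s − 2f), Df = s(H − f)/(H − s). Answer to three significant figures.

Write h = H − f = f²/(N·c). The thin-lens limits are Dn = s·h/(h + (s−f)) and Df = s·h/(h − (s−f)), so DoF = Df − Dn = 2·s·(s−f)·h / (h² − (s−f)²).
That is a quadratic in h: DoF·h² − 2·s·(s−f)·h − DoF·(s−f)² = 0 ⇒ h = (s−f)·(s + √(s² + DoF²)) / DoF = 1338 × (1350 + √(1350² + 842²)) / 842 = 1338 × (1350 + 1591.06) / 842 ≈ 4673.6 mm.
Then N = f²/(c·h) = 12² / (0.014 × 4673.6) = 144 / 65.430 ≈ 2.20.

f/2.20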